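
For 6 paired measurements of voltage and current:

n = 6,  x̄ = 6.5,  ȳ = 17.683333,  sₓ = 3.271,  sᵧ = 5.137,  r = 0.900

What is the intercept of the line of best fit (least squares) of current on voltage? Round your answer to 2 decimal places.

8.50

b = r · sᵧ/sₓ = 0.9 · 5.137/3.271 = 1.413421
a = ȳ − b·x̄ = 17.683333 − 1.413421·6.5 = 8.496097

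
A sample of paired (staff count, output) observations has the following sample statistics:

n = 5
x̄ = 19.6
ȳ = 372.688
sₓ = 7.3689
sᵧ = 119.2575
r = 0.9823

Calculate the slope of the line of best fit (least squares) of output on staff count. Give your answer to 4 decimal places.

15.8974

b = r · sᵧ/sₓ = 0.9823 · 119.2575/7.3689 = 15.897440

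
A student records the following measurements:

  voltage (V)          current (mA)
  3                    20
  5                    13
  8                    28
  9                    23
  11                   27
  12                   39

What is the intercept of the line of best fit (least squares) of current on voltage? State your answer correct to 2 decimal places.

8.87

n = 6, Σx = 48, Σy = 150, Σxy = 1321, Σx² = 444
Sxx = Σx² − (Σx)²/n = 444 − 384 = 60
Sxy = Σxy − (Σx)(Σy)/n = 1321 − 1200 = 121
b = Sxy/Sxx = 121/60 = 2.016667
a = ȳ − b·x̄ = 25 − 2.016667·8 = 8.866667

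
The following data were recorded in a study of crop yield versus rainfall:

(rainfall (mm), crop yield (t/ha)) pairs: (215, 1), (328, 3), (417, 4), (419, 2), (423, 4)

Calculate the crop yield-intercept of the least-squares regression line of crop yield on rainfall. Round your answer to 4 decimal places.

n = 5, Σx = 1802, Σy = 14, Σxy = 5397, Σx² = 682188
Sxx = Σx² − (Σx)²/n = 682188 − 649440.8 = 32747.2
Sxy = Σxy − (Σx)(Σy)/n = 5397 − 5045.6 = 351.4
b = Sxy/Sxx = 351.4/32747.2 = 0.010731
a = ȳ − b·x̄ = 2.8 − 0.010731·360.4 = -1.067340

-1.0673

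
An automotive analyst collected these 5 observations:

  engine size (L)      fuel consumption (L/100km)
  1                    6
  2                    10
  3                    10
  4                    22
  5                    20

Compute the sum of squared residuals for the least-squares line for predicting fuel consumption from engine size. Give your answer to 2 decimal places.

n = 5, Σx = 15, Σy = 68, Σxy = 244, Σx² = 55, Σy² = 1120
Sxx = Σx² − (Σx)²/n = 55 − 45 = 10
Sxy = Σxy − (Σx)(Σy)/n = 244 − 204 = 40
Syy = Σy² − (Σy)²/n = 1120 − 924.8 = 195.2
b = Sxy/Sxx = 40/10 = 4
SSE = Syy − b·Sxy = 195.2 − 4·40 = 35.2

35.20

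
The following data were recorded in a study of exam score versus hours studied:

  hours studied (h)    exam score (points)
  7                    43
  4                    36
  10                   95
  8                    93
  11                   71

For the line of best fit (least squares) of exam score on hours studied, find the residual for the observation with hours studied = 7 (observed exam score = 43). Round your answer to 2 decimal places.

-17.40

n = 5, Σx = 40, Σy = 338, Σxy = 2920, Σx² = 350
Sxx = Σx² − (Σx)²/n = 350 − 320 = 30
Sxy = Σxy − (Σx)(Σy)/n = 2920 − 2704 = 216
b = Sxy/Sxx = 216/30 = 7.2
a = ȳ − b·x̄ = 67.6 − 7.2·8 = 10
ŷ(7) = 10 + 7.2·7 = 60.4
residual = y − ŷ = 43 − 60.4 = -17.4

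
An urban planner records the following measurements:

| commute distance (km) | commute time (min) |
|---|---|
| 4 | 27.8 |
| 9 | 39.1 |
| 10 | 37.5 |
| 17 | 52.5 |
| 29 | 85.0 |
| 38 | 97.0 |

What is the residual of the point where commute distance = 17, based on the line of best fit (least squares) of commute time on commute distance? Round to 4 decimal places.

n = 6, Σx = 107, Σy = 338.9, Σxy = 7881.6, Σx² = 2771
Sxx = Σx² − (Σx)²/n = 2771 − 1908.166667 = 862.833333
Sxy = Σxy − (Σx)(Σy)/n = 7881.6 − 6043.716667 = 1837.883333
b = Sxy/Sxx = 1837.883333/862.833333 = 2.130056
a = ȳ − b·x̄ = 56.483333 − 2.130056·17.833333 = 18.497334
ŷ(17) = 18.497334 + 2.130056·17 = 54.708287
residual = y − ŷ = 52.5 − 54.708287 = -2.208287

-2.2083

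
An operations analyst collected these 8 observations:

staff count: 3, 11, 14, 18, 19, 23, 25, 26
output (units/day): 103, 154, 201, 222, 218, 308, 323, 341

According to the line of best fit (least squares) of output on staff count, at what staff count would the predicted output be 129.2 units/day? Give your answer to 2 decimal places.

7.46

n = 8, Σx = 139, Σy = 1870, Σxy = 36980, Σx² = 2841
Sxx = Σx² − (Σx)²/n = 2841 − 2415.125 = 425.875
Sxy = Σxy − (Σx)(Σy)/n = 36980 − 32491.25 = 4488.75
b = Sxy/Sxx = 4488.75/425.875 = 10.540065
a = ȳ − b·x̄ = 233.75 − 10.540065·17.375 = 50.616378
Set a + b·x = 129.2: x = (129.2 − 50.616378) / 10.540065 = 7.455706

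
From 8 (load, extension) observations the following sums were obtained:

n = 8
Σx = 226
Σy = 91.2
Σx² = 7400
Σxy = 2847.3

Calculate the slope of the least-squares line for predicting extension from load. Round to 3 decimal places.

0.267

Sxx = Σx² − (Σx)²/n = 7400 − 6384.5 = 1015.5
Sxy = Σxy − (Σx)(Σy)/n = 2847.3 − 2576.4 = 270.9
b = Sxy/Sxx = 270.9/1015.5 = 0.266765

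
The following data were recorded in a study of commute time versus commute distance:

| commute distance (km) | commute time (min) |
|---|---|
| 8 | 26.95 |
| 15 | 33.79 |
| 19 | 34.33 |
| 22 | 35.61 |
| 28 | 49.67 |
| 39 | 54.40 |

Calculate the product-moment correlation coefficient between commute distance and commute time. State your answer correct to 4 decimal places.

n = 6, Σx = 131, Σy = 234.75, Σxy = 5670.5, Σx² = 3439, Σy² = 9741.1565
Sxx = Σx² − (Σx)²/n = 3439 − 2860.166667 = 578.833333
Sxy = Σxy − (Σx)(Σy)/n = 5670.5 − 5125.375 = 545.125
Syy = Σy² − (Σy)²/n = 9741.1565 − 9184.59375 = 556.56275
r = Sxy/√(Sxx·Syy) = 545.125/√(322157.071792) = 545.125/567.588823 = 0.960422

0.9604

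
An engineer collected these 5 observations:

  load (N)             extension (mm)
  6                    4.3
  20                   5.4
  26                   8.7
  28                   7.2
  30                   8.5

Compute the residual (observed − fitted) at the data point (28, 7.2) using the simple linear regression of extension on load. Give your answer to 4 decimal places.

-0.6796

n = 5, Σx = 110, Σy = 34.1, Σxy = 816.6, Σx² = 2796
Sxx = Σx² − (Σx)²/n = 2796 − 2420 = 376
Sxy = Σxy − (Σx)(Σy)/n = 816.6 − 750.2 = 66.4
b = Sxy/Sxx = 66.4/376 = 0.176596
a = ȳ − b·x̄ = 6.82 − 0.176596·22 = 2.934894
ŷ(28) = 2.934894 + 0.176596·28 = 7.879574
residual = y − ŷ = 7.2 − 7.879574 = -0.679574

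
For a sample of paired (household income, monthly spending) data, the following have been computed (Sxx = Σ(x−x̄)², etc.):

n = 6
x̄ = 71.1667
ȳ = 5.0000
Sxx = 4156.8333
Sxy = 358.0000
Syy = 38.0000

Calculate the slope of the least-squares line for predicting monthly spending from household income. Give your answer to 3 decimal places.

b = Sxy/Sxx = 358/4156.8333 = 0.086123

0.086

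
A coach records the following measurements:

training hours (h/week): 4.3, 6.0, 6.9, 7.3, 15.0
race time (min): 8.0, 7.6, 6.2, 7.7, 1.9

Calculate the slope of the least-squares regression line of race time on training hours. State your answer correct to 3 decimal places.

n = 5, Σx = 39.5, Σy = 31.4, Σxy = 207.49, Σx² = 380.39
Sxx = Σx² − (Σx)²/n = 380.39 − 312.05 = 68.34
Sxy = Σxy − (Σx)(Σy)/n = 207.49 − 248.06 = -40.57
b = Sxy/Sxx = -40.57/68.34 = -0.593649

-0.594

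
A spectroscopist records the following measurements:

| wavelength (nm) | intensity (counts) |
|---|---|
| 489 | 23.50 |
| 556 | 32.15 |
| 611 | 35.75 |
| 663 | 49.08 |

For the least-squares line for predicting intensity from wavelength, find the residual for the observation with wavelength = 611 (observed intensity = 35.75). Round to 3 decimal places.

-3.685

n = 4, Σx = 2319, Σy = 140.48, Σxy = 83750.19, Σx² = 1361147
Sxx = Σx² − (Σx)²/n = 1361147 − 1344440.25 = 16706.75
Sxy = Σxy − (Σx)(Σy)/n = 83750.19 − 81443.28 = 2306.91
b = Sxy/Sxx = 2306.91/16706.75 = 0.138083
a = ȳ − b·x̄ = 35.12 − 0.138083·579.75 = -44.933336
ŷ(611) = -44.933336 + 0.138083·611 = 39.435078
residual = y − ŷ = 35.75 − 39.435078 = -3.685078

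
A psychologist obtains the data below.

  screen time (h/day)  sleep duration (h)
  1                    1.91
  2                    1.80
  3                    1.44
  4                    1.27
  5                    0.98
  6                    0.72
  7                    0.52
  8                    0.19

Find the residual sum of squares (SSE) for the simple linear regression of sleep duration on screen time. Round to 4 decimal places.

n = 8, Σx = 36, Σy = 8.83, Σxy = 29.29, Σx² = 204, Σy² = 12.3599
Sxx = Σx² − (Σx)²/n = 204 − 162 = 42
Sxy = Σxy − (Σx)(Σy)/n = 29.29 − 39.735 = -10.445
Syy = Σy² − (Σy)²/n = 12.3599 − 9.746113 = 2.613787
b = Sxy/Sxx = -10.445/42 = -0.248690
SSE = Syy − b·Sxy = 2.613787 − (-0.248690)·(-10.445) = 0.016215

0.0162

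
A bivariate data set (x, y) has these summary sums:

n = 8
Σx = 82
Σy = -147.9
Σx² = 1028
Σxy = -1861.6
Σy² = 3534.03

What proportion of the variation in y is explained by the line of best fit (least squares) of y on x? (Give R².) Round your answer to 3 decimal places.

0.797

Sxx = Σx² − (Σx)²/n = 1028 − 840.5 = 187.5
Sxy = Σxy − (Σx)(Σy)/n = -1861.6 − (-1515.975) = -345.625
Syy = Σy² − (Σy)²/n = 3534.03 − 2734.30125 = 799.72875
R² = Sxy²/(Sxx·Syy) = (-345.625)²/(187.5·799.72875) = 0.796648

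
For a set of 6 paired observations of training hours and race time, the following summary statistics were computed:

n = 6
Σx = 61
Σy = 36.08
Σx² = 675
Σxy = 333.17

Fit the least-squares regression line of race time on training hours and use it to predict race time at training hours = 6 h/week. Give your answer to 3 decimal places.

8.570

Sxx = Σx² − (Σx)²/n = 675 − 620.166667 = 54.833333
Sxy = Σxy − (Σx)(Σy)/n = 333.17 − 366.813333 = -33.643333
b = Sxy/Sxx = -33.643333/54.833333 = -0.613556
a = ȳ − b·x̄ = 6.013333 − (-0.613556)·10.166667 = 12.251155
ŷ(6) = a + b·6 = 12.251155 + (-0.613556)·6 = 8.569818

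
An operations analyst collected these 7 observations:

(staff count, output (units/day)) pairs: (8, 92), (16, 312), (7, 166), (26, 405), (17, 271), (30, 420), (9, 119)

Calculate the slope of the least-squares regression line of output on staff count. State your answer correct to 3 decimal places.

14.022

n = 7, Σx = 113, Σy = 1785, Σxy = 35698, Σx² = 2315
Sxx = Σx² − (Σx)²/n = 2315 − 1824.142857 = 490.857143
Sxy = Σxy − (Σx)(Σy)/n = 35698 − 28815 = 6883
b = Sxy/Sxx = 6883/490.857143 = 14.022410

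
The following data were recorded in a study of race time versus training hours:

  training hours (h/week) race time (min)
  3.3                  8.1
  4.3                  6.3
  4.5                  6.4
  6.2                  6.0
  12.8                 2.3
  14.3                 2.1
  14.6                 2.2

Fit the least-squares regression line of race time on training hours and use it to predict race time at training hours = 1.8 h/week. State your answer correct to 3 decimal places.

n = 7, Σx = 60, Σy = 33.4, Σxy = 211.41, Σx² = 669.56
Sxx = Σx² − (Σx)²/n = 669.56 − 514.285714 = 155.274286
Sxy = Σxy − (Σx)(Σy)/n = 211.41 − 286.285714 = -74.875714
b = Sxy/Sxx = -74.875714/155.274286 = -0.482216
a = ȳ − b·x̄ = 4.771429 − (-0.482216)·8.571429 = 8.904707
ŷ(1.8) = a + b·1.8 = 8.904707 + (-0.482216)·1.8 = 8.036718

8.037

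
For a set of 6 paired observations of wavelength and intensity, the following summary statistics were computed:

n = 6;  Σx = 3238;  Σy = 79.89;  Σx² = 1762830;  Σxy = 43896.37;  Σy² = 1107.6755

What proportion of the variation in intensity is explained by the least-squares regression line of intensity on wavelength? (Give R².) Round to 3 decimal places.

Sxx = Σx² − (Σx)²/n = 1762830 − 1747440.666667 = 15389.333333
Sxy = Σxy − (Σx)(Σy)/n = 43896.37 − 43113.97 = 782.4
Syy = Σy² − (Σy)²/n = 1107.6755 − 1063.73535 = 43.94015
R² = Sxy²/(Sxx·Syy) = (782.4)²/(15389.333333·43.94015) = 0.905266

0.905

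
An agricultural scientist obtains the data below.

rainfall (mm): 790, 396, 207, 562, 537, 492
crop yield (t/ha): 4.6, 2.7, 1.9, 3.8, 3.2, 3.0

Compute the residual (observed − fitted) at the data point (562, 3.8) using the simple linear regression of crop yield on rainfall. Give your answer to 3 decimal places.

0.295

n = 6, Σx = 2984, Σy = 19.2, Σxy = 10426.5, Σx² = 1670042
Sxx = Σx² − (Σx)²/n = 1670042 − 1484042.666667 = 185999.333333
Sxy = Σxy − (Σx)(Σy)/n = 10426.5 − 9548.8 = 877.7
b = Sxy/Sxx = 877.7/185999.333333 = 0.004719
a = ȳ − b·x̄ = 3.2 − 0.004719·497.333333 = 0.853166
ŷ(562) = 0.853166 + 0.004719·562 = 3.505151
residual = y − ŷ = 3.8 − 3.505151 = 0.294849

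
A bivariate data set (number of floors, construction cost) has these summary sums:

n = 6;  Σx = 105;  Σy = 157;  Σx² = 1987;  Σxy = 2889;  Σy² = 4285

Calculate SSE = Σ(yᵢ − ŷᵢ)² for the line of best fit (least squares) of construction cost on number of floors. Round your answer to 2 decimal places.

42.91

Sxx = Σx² − (Σx)²/n = 1987 − 1837.5 = 149.5
Sxy = Σxy − (Σx)(Σy)/n = 2889 − 2747.5 = 141.5
Syy = Σy² − (Σy)²/n = 4285 − 4108.166667 = 176.833333
b = Sxy/Sxx = 141.5/149.5 = 0.946488
SSE = Syy − b·Sxy = 176.833333 − 0.946488·141.5 = 42.905240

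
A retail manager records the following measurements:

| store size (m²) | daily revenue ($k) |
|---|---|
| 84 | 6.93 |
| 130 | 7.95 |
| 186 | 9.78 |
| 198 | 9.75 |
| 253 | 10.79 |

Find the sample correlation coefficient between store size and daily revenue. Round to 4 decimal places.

0.9895

n = 5, Σx = 851, Σy = 45.2, Σxy = 8095.07, Σx² = 161765, Σy² = 418.3624
Sxx = Σx² − (Σx)²/n = 161765 − 144840.2 = 16924.8
Sxy = Σxy − (Σx)(Σy)/n = 8095.07 − 7693.04 = 402.03
Syy = Σy² − (Σy)²/n = 418.3624 − 408.608 = 9.7544
r = Sxy/√(Sxx·Syy) = 402.03/√(165091.26912) = 402.03/406.314249 = 0.989456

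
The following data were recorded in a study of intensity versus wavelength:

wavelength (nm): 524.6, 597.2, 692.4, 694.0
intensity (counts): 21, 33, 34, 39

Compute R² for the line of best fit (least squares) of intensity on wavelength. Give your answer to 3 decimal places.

n = 4, Σx = 2508.2, Σy = 127, Σxy = 81331.8, Σx² = 1592906.76, Σy² = 4207
Sxx = Σx² − (Σx)²/n = 1592906.76 − 1572766.81 = 20139.95
Sxy = Σxy − (Σx)(Σy)/n = 81331.8 − 79635.35 = 1696.45
Syy = Σy² − (Σy)²/n = 4207 − 4032.25 = 174.75
R² = Sxy²/(Sxx·Syy) = (1696.45)²/(20139.95·174.75) = 0.817724

0.818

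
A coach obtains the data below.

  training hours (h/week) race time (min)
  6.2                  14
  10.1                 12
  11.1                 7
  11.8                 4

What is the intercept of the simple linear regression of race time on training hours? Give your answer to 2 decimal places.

24.78

n = 4, Σx = 39.2, Σy = 37, Σxy = 332.9, Σx² = 402.9
Sxx = Σx² − (Σx)²/n = 402.9 − 384.16 = 18.74
Sxy = Σxy − (Σx)(Σy)/n = 332.9 − 362.6 = -29.7
b = Sxy/Sxx = -29.7/18.74 = -1.584845
a = ȳ − b·x̄ = 9.25 − (-1.584845)·9.8 = 24.781483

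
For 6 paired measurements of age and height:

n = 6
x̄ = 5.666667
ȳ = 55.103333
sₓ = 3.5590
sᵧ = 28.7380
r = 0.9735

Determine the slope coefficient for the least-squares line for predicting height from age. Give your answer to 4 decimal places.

b = r · sᵧ/sₓ = 0.9735 · 28.738/3.559 = 7.860759

7.8608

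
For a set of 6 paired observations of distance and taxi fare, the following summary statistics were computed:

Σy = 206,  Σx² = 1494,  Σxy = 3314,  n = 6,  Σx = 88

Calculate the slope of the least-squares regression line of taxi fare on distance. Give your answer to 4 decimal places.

Sxx = Σx² − (Σx)²/n = 1494 − 1290.666667 = 203.333333
Sxy = Σxy − (Σx)(Σy)/n = 3314 − 3021.333333 = 292.666667
b = Sxy/Sxx = 292.666667/203.333333 = 1.439344

1.4393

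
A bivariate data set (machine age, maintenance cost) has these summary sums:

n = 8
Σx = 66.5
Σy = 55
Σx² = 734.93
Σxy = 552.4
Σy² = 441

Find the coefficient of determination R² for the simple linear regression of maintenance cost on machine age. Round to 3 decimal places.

0.792

Sxx = Σx² − (Σx)²/n = 734.93 − 552.78125 = 182.14875
Sxy = Σxy − (Σx)(Σy)/n = 552.4 − 457.1875 = 95.2125
Syy = Σy² − (Σy)²/n = 441 − 378.125 = 62.875
R² = Sxy²/(Sxx·Syy) = (95.2125)²/(182.14875·62.875) = 0.791560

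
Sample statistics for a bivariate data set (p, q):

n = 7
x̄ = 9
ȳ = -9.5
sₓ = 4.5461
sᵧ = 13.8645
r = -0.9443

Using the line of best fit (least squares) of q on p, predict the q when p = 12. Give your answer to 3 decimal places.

b = r · sᵧ/sₓ = -0.9443 · 13.8645/4.5461 = -2.879885
a = ȳ − b·x̄ = -9.5 − (-2.879885)·9 = 16.418969
ŷ(12) = a + b·12 = 16.418969 + (-2.879885)·12 = -18.139656

-18.140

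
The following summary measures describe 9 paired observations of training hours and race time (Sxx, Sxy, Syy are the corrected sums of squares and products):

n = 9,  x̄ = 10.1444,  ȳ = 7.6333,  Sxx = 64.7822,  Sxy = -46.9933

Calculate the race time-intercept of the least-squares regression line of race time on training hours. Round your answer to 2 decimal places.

b = Sxy/Sxx = -46.9933/64.7822 = -0.725405
a = ȳ − b·x̄ = 7.6333 − (-0.725405)·10.1444 = 14.992094

14.99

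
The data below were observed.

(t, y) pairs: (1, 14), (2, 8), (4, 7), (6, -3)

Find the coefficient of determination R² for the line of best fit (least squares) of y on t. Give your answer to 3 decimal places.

0.901

n = 4, Σx = 13, Σy = 26, Σxy = 40, Σx² = 57, Σy² = 318
Sxx = Σx² − (Σx)²/n = 57 − 42.25 = 14.75
Sxy = Σxy − (Σx)(Σy)/n = 40 − 84.5 = -44.5
Syy = Σy² − (Σy)²/n = 318 − 169 = 149
R² = Sxy²/(Sxx·Syy) = (-44.5)²/(14.75·149) = 0.901035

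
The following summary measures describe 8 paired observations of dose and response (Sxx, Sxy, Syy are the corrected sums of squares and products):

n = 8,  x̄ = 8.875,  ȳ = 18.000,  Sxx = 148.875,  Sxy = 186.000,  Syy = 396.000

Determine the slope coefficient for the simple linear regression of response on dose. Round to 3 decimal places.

b = Sxy/Sxx = 186/148.875 = 1.249370

1.249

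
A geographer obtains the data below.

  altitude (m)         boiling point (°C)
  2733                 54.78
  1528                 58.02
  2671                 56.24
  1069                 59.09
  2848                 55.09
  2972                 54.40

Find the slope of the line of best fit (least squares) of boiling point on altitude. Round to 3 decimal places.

-0.002

n = 6, Σx = 13821, Σy = 337.62, Σxy = 770325.67, Σx² = 35024963
Sxx = Σx² − (Σx)²/n = 35024963 − 31836673.5 = 3188289.5
Sxy = Σxy − (Σx)(Σy)/n = 770325.67 − 777707.67 = -7382
b = Sxy/Sxx = -7382/3188289.5 = -0.002315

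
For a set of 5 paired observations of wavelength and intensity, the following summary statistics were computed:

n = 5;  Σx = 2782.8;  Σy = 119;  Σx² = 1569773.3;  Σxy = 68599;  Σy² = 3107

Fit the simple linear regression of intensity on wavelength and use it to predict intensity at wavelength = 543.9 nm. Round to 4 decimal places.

22.3707

Sxx = Σx² − (Σx)²/n = 1569773.3 − 1548795.168 = 20978.132
Sxy = Σxy − (Σx)(Σy)/n = 68599 − 66230.64 = 2368.36
b = Sxy/Sxx = 2368.36/20978.132 = 0.112897
a = ȳ − b·x̄ = 23.8 − 0.112897·556.56 = -39.033738
ŷ(543.9) = a + b·543.9 = -39.033738 + 0.112897·543.9 = 22.370729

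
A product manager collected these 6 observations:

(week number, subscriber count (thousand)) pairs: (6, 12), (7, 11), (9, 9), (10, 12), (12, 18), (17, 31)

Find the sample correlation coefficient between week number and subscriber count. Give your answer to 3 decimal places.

0.910

n = 6, Σx = 61, Σy = 93, Σxy = 1093, Σx² = 699, Σy² = 1775
Sxx = Σx² − (Σx)²/n = 699 − 620.166667 = 78.833333
Sxy = Σxy − (Σx)(Σy)/n = 1093 − 945.5 = 147.5
Syy = Σy² − (Σy)²/n = 1775 − 1441.5 = 333.5
r = Sxy/√(Sxx·Syy) = 147.5/√(26290.916667) = 147.5/162.144740 = 0.909681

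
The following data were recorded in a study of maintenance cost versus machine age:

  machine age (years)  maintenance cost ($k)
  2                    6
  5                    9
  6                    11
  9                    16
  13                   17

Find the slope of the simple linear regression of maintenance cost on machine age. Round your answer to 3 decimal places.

n = 5, Σx = 35, Σy = 59, Σxy = 488, Σx² = 315
Sxx = Σx² − (Σx)²/n = 315 − 245 = 70
Sxy = Σxy − (Σx)(Σy)/n = 488 − 413 = 75
b = Sxy/Sxx = 75/70 = 1.071429

1.071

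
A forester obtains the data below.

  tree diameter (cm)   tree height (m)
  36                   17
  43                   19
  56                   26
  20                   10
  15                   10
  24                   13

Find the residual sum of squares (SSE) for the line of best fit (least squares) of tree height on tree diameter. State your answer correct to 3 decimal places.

n = 6, Σx = 194, Σy = 95, Σxy = 3547, Σx² = 7482, Σy² = 1695
Sxx = Σx² − (Σx)²/n = 7482 − 6272.666667 = 1209.333333
Sxy = Σxy − (Σx)(Σy)/n = 3547 − 3071.666667 = 475.333333
Syy = Σy² − (Σy)²/n = 1695 − 1504.166667 = 190.833333
b = Sxy/Sxx = 475.333333/1209.333333 = 0.393054
SSE = Syy − b·Sxy = 190.833333 − 0.393054·475.333333 = 4.001654

4.002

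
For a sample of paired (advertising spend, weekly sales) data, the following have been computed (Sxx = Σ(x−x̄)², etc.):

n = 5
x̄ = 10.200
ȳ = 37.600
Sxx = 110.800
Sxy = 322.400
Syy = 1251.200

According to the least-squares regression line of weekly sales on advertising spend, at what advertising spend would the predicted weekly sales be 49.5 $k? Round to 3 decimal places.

14.290

b = Sxy/Sxx = 322.4/110.8 = 2.909747
a = ȳ − b·x̄ = 37.6 − 2.909747·10.2 = 7.920578
Set a + b·x = 49.5: x = (49.5 − 7.920578) / 2.909747 = 14.289702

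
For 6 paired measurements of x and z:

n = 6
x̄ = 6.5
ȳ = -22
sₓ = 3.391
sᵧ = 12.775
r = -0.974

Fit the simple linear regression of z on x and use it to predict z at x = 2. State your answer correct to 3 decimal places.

b = r · sᵧ/sₓ = -0.974 · 12.775/3.391 = -3.669375
a = ȳ − b·x̄ = -22 − (-3.669375)·6.5 = 1.850936
ŷ(2) = a + b·2 = 1.850936 + (-3.669375)·2 = -5.487813

-5.488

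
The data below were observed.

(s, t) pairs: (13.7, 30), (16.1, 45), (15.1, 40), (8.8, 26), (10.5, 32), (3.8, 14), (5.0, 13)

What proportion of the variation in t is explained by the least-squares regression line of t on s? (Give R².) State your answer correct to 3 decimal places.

0.920

n = 7, Σx = 73, Σy = 200, Σxy = 2422.5, Σx² = 902.04, Σy² = 6590
Sxx = Σx² − (Σx)²/n = 902.04 − 761.285714 = 140.754286
Sxy = Σxy − (Σx)(Σy)/n = 2422.5 − 2085.714286 = 336.785714
Syy = Σy² − (Σy)²/n = 6590 − 5714.285714 = 875.714286
R² = Sxy²/(Sxx·Syy) = (336.785714)²/(140.754286·875.714286) = 0.920202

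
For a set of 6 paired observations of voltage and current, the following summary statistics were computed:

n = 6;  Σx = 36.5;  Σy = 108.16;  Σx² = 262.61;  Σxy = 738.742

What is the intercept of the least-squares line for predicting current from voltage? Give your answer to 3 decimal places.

5.915

Sxx = Σx² − (Σx)²/n = 262.61 − 222.041667 = 40.568333
Sxy = Σxy − (Σx)(Σy)/n = 738.742 − 657.973333 = 80.768667
b = Sxy/Sxx = 80.768667/40.568333 = 1.990929
a = ȳ − b·x̄ = 18.026667 − 1.990929·6.083333 = 5.915183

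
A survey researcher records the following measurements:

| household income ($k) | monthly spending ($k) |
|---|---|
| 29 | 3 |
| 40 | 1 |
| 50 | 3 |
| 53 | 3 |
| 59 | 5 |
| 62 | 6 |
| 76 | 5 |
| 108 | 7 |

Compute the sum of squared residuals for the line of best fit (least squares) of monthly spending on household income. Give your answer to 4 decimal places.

n = 8, Σx = 477, Σy = 33, Σxy = 2239, Σx² = 32515, Σy² = 163
Sxx = Σx² − (Σx)²/n = 32515 − 28441.125 = 4073.875
Sxy = Σxy − (Σx)(Σy)/n = 2239 − 1967.625 = 271.375
Syy = Σy² − (Σy)²/n = 163 − 136.125 = 26.875
b = Sxy/Sxx = 271.375/4073.875 = 0.066613
SSE = Syy − b·Sxy = 26.875 − 0.066613·271.375 = 8.797766

8.7978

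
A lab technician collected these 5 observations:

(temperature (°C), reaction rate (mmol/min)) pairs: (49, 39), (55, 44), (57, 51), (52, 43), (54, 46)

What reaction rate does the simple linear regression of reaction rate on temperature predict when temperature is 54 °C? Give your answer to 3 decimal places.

45.403

n = 5, Σx = 267, Σy = 223, Σxy = 11958, Σx² = 14295
Sxx = Σx² − (Σx)²/n = 14295 − 14257.8 = 37.2
Sxy = Σxy − (Σx)(Σy)/n = 11958 − 11908.2 = 49.8
b = Sxy/Sxx = 49.8/37.2 = 1.338710
a = ȳ − b·x̄ = 44.6 − 1.338710·53.4 = -26.887097
ŷ(54) = a + b·54 = -26.887097 + 1.338710·54 = 45.403226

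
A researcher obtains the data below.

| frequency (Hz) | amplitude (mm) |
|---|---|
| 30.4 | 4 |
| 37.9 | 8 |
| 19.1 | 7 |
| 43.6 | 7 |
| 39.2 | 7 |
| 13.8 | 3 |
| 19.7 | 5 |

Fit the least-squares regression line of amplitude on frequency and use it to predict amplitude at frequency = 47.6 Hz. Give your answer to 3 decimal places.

n = 7, Σx = 203.7, Σy = 41, Σxy = 1278, Σx² = 6741.51
Sxx = Σx² − (Σx)²/n = 6741.51 − 5927.67 = 813.84
Sxy = Σxy − (Σx)(Σy)/n = 1278 − 1193.1 = 84.9
b = Sxy/Sxx = 84.9/813.84 = 0.104320
a = ȳ − b·x̄ = 5.857143 − 0.104320·29.1 = 2.821423
ŷ(47.6) = a + b·47.6 = 2.821423 + 0.104320·47.6 = 7.787068

7.787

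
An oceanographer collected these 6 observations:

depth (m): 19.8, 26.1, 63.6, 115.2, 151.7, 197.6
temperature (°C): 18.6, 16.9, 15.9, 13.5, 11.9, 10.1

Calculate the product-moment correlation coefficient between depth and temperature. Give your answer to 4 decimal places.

-0.9897

n = 6, Σx = 574, Σy = 86.9, Σxy = 7176.8, Σx² = 80447.9, Σy² = 1310.25
Sxx = Σx² − (Σx)²/n = 80447.9 − 54912.666667 = 25535.233333
Sxy = Σxy − (Σx)(Σy)/n = 7176.8 − 8313.433333 = -1136.633333
Syy = Σy² − (Σy)²/n = 1310.25 − 1258.601667 = 51.648333
r = Sxy/√(Sxx·Syy) = -1136.633333/√(1318852.242944) = -1136.633333/1148.412924 = -0.989743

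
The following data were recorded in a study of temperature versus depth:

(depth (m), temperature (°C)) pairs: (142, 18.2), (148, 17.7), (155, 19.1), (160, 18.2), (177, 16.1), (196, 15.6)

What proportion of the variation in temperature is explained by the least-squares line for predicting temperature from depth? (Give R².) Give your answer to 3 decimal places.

n = 6, Σx = 978, Σy = 104.9, Σxy = 16983.8, Σx² = 161438, Σy² = 1843.15
Sxx = Σx² − (Σx)²/n = 161438 − 159414 = 2024
Sxy = Σxy − (Σx)(Σy)/n = 16983.8 − 17098.7 = -114.9
Syy = Σy² − (Σy)²/n = 1843.15 − 1834.001667 = 9.148333
R² = Sxy²/(Sxx·Syy) = (-114.9)²/(2024·9.148333) = 0.712997

0.713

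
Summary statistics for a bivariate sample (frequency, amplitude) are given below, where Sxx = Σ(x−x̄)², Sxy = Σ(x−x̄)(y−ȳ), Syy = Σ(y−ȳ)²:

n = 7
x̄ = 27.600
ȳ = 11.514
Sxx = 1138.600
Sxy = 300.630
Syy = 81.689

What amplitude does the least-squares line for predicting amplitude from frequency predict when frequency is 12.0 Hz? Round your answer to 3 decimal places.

b = Sxy/Sxx = 300.63/1138.6 = 0.264035
a = ȳ − b·x̄ = 11.514 − 0.264035·27.6 = 4.226640
ŷ(12.0) = a + b·12.0 = 4.226640 + 0.264035·12 = 7.395057

7.395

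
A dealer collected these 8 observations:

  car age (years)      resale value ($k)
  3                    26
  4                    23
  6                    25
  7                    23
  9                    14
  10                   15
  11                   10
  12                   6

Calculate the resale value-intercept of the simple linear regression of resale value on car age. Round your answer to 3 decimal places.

34.328

n = 8, Σx = 62, Σy = 142, Σxy = 939, Σx² = 556
Sxx = Σx² − (Σx)²/n = 556 − 480.5 = 75.5
Sxy = Σxy − (Σx)(Σy)/n = 939 − 1100.5 = -161.5
b = Sxy/Sxx = -161.5/75.5 = -2.139073
a = ȳ − b·x̄ = 17.75 − (-2.139073)·7.75 = 34.327815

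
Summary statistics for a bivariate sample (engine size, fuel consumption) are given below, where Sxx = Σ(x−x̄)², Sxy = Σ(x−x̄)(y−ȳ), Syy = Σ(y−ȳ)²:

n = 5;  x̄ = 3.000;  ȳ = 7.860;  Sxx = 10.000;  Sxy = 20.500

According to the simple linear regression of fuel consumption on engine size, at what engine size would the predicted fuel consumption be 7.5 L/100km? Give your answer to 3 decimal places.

2.824

b = Sxy/Sxx = 20.5/10 = 2.05
a = ȳ − b·x̄ = 7.86 − 2.05·3 = 1.71
Set a + b·x = 7.5: x = (7.5 − 1.71) / 2.05 = 2.824390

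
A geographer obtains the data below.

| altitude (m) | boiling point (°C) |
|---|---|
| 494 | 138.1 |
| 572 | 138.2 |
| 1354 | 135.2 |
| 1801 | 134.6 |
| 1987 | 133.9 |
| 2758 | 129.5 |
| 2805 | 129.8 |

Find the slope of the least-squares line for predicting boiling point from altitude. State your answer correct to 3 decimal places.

-0.004

n = 7, Σx = 11771, Σy = 939.3, Σxy = 1560056.5, Σx² = 25070895
Sxx = Σx² − (Σx)²/n = 25070895 − 19793777.285714 = 5277117.714286
Sxy = Σxy − (Σx)(Σy)/n = 1560056.5 − 1579500.042857 = -19443.542857
b = Sxy/Sxx = -19443.542857/5277117.714286 = -0.003685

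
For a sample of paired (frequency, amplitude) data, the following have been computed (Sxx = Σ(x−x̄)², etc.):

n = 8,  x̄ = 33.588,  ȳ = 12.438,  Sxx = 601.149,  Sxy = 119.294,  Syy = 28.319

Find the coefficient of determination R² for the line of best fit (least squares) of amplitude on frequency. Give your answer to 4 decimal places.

R² = Sxy²/(Sxx·Syy) = (119.294)²/(601.149·28.319) = 0.835944

0.8359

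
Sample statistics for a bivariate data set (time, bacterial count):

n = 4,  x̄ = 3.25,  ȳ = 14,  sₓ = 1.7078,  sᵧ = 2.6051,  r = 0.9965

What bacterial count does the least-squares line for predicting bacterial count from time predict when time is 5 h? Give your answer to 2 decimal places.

b = r · sᵧ/sₓ = 0.9965 · 2.6051/1.7078 = 1.520074
a = ȳ − b·x̄ = 14 − 1.520074·3.25 = 9.059760
ŷ(5) = a + b·5 = 9.059760 + 1.520074·5 = 16.660129

16.66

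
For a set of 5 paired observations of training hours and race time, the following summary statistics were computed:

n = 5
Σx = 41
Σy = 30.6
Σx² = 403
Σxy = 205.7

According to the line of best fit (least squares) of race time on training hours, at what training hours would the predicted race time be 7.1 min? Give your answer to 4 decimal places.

Sxx = Σx² − (Σx)²/n = 403 − 336.2 = 66.8
Sxy = Σxy − (Σx)(Σy)/n = 205.7 − 250.92 = -45.22
b = Sxy/Sxx = -45.22/66.8 = -0.676946
a = ȳ − b·x̄ = 6.12 − (-0.676946)·8.2 = 11.670958
Set a + b·x = 7.1: x = (7.1 − 11.670958) / (-0.676946) = 6.752322

6.7523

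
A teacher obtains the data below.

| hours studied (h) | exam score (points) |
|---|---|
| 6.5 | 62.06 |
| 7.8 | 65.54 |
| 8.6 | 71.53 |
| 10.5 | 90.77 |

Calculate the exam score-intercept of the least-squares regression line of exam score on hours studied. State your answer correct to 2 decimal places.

10.74

n = 4, Σx = 33.4, Σy = 289.9, Σxy = 2482.845, Σx² = 287.3
Sxx = Σx² − (Σx)²/n = 287.3 − 278.89 = 8.41
Sxy = Σxy − (Σx)(Σy)/n = 2482.845 − 2420.665 = 62.18
b = Sxy/Sxx = 62.18/8.41 = 7.393579
a = ȳ − b·x̄ = 72.475 − 7.393579·8.35 = 10.738615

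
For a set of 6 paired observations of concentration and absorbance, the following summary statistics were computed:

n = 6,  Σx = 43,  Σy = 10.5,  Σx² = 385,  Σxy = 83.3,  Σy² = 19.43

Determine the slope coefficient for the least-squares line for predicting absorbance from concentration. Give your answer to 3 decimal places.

0.105

Sxx = Σx² − (Σx)²/n = 385 − 308.166667 = 76.833333
Sxy = Σxy − (Σx)(Σy)/n = 83.3 − 75.25 = 8.05
b = Sxy/Sxx = 8.05/76.833333 = 0.104772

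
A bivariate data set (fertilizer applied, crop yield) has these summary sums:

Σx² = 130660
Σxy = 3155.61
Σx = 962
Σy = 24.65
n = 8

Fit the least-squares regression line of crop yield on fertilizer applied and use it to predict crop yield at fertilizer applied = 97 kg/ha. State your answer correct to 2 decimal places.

Sxx = Σx² − (Σx)²/n = 130660 − 115680.5 = 14979.5
Sxy = Σxy − (Σx)(Σy)/n = 3155.61 − 2964.1625 = 191.4475
b = Sxy/Sxx = 191.4475/14979.5 = 0.012781
a = ȳ − b·x̄ = 3.08125 − 0.012781·120.25 = 1.544379
ŷ(97) = a + b·97 = 1.544379 + 0.012781·97 = 2.784100

2.78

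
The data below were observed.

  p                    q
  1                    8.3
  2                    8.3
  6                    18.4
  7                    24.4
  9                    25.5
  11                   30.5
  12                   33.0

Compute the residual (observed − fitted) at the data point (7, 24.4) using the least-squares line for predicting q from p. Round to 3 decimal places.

2.866

n = 7, Σx = 48, Σy = 148.4, Σxy = 1267.1, Σx² = 436
Sxx = Σx² − (Σx)²/n = 436 − 329.142857 = 106.857143
Sxy = Σxy − (Σx)(Σy)/n = 1267.1 − 1017.6 = 249.5
b = Sxy/Sxx = 249.5/106.857143 = 2.334893
a = ȳ − b·x̄ = 21.2 − 2.334893·6.857143 = 5.189305
ŷ(7) = 5.189305 + 2.334893·7 = 21.533556
residual = y − ŷ = 24.4 − 21.533556 = 2.866444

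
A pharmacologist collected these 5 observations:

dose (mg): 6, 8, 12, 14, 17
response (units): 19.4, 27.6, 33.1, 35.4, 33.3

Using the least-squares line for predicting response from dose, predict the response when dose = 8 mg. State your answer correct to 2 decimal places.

25.48

n = 5, Σx = 57, Σy = 148.8, Σxy = 1796.1, Σx² = 729
Sxx = Σx² − (Σx)²/n = 729 − 649.8 = 79.2
Sxy = Σxy − (Σx)(Σy)/n = 1796.1 − 1696.32 = 99.78
b = Sxy/Sxx = 99.78/79.2 = 1.259848
a = ȳ − b·x̄ = 29.76 − 1.259848·11.4 = 15.397727
ŷ(8) = a + b·8 = 15.397727 + 1.259848·8 = 25.476515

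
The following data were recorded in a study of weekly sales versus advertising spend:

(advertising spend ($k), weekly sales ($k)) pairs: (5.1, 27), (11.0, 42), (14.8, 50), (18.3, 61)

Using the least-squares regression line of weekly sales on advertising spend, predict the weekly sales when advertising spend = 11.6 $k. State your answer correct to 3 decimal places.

43.231

n = 4, Σx = 49.2, Σy = 180, Σxy = 2456, Σx² = 700.94
Sxx = Σx² − (Σx)²/n = 700.94 − 605.16 = 95.78
Sxy = Σxy − (Σx)(Σy)/n = 2456 − 2214 = 242
b = Sxy/Sxx = 242/95.78 = 2.526624
a = ȳ − b·x̄ = 45 − 2.526624·12.3 = 13.922531
ŷ(11.6) = a + b·11.6 = 13.922531 + 2.526624·11.6 = 43.231364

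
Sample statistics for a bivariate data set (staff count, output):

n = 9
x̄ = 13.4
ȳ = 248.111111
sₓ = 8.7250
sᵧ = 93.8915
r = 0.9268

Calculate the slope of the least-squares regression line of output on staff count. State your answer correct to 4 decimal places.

9.9735

b = r · sᵧ/sₓ = 0.9268 · 93.8915/8.725 = 9.973483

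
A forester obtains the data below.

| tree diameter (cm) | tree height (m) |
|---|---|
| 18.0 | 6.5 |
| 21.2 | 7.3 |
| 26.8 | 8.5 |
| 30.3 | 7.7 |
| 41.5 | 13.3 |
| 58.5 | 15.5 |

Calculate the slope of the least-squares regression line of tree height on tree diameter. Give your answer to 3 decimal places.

0.237

n = 6, Σx = 196.3, Σy = 58.8, Σxy = 2191.57, Σx² = 7554.27
Sxx = Σx² − (Σx)²/n = 7554.27 − 6422.281667 = 1131.988333
Sxy = Σxy − (Σx)(Σy)/n = 2191.57 − 1923.74 = 267.83
b = Sxy/Sxx = 267.83/1131.988333 = 0.236601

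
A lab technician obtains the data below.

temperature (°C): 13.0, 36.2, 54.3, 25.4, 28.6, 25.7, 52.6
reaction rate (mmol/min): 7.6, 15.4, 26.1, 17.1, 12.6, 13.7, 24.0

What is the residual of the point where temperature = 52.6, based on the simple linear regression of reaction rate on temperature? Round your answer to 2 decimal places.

n = 7, Σx = 235.8, Σy = 116.5, Σxy = 4482.7, Σx² = 9318.3
Sxx = Σx² − (Σx)²/n = 9318.3 − 7943.091429 = 1375.208571
Sxy = Σxy − (Σx)(Σy)/n = 4482.7 − 3924.385714 = 558.314286
b = Sxy/Sxx = 558.314286/1375.208571 = 0.405985
a = ȳ − b·x̄ = 16.642857 − 0.405985·33.685714 = 2.966957
ŷ(52.6) = 2.966957 + 0.405985·52.6 = 24.321777
residual = y − ŷ = 24.0 − 24.321777 = -0.321777

-0.32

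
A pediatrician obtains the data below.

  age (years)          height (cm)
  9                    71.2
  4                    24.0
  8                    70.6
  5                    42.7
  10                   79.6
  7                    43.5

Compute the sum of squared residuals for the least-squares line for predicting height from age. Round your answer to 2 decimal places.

n = 6, Σx = 43, Σy = 331.6, Σxy = 2615.6, Σx² = 335, Σy² = 20681.5
Sxx = Σx² − (Σx)²/n = 335 − 308.166667 = 26.833333
Sxy = Σxy − (Σx)(Σy)/n = 2615.6 − 2376.466667 = 239.133333
Syy = Σy² − (Σy)²/n = 20681.5 − 18326.426667 = 2355.073333
b = Sxy/Sxx = 239.133333/26.833333 = 8.911801
SSE = Syy − b·Sxy = 2355.073333 − 8.911801·239.133333 = 223.964596

223.96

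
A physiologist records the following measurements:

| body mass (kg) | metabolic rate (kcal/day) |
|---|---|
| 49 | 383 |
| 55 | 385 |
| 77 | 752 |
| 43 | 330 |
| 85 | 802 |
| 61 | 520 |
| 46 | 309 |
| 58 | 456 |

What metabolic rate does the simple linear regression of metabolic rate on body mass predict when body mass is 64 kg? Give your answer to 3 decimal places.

551.506

n = 8, Σx = 474, Σy = 3937, Σxy = 252588, Σx² = 29630
Sxx = Σx² − (Σx)²/n = 29630 − 28084.5 = 1545.5
Sxy = Σxy − (Σx)(Σy)/n = 252588 − 233267.25 = 19320.75
b = Sxy/Sxx = 19320.75/1545.5 = 12.501294
a = ȳ − b·x̄ = 492.125 − 12.501294·59.25 = -248.576674
ŷ(64) = a + b·64 = -248.576674 + 12.501294·64 = 551.506147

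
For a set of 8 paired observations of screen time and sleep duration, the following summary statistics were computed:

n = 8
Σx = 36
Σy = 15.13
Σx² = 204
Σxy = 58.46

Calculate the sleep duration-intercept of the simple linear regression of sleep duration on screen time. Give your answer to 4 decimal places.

2.9225

Sxx = Σx² − (Σx)²/n = 204 − 162 = 42
Sxy = Σxy − (Σx)(Σy)/n = 58.46 − 68.085 = -9.625
b = Sxy/Sxx = -9.625/42 = -0.229167
a = ȳ − b·x̄ = 1.89125 − (-0.229167)·4.5 = 2.9225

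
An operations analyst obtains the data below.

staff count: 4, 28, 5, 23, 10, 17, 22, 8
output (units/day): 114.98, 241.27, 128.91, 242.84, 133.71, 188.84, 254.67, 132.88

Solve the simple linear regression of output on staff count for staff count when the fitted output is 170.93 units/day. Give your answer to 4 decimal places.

n = 8, Σx = 117, Σy = 1438.1, Σxy = 24658.51, Σx² = 2291
Sxx = Σx² − (Σx)²/n = 2291 − 1711.125 = 579.875
Sxy = Σxy − (Σx)(Σy)/n = 24658.51 − 21032.2125 = 3626.2975
b = Sxy/Sxx = 3626.2975/579.875 = 6.253585
a = ȳ − b·x̄ = 179.7625 − 6.253585·14.625 = 88.303822
Set a + b·x = 170.93: x = (170.93 − 88.303822) / 6.253585 = 13.212610

13.2126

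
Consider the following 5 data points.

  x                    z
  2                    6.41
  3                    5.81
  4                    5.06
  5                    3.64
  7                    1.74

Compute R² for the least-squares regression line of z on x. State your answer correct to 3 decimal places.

n = 5, Σx = 21, Σy = 22.66, Σxy = 80.87, Σx² = 103, Σy² = 116.725
Sxx = Σx² − (Σx)²/n = 103 − 88.2 = 14.8
Sxy = Σxy − (Σx)(Σy)/n = 80.87 − 95.172 = -14.302
Syy = Σy² − (Σy)²/n = 116.725 − 102.69512 = 14.02988
R² = Sxy²/(Sxx·Syy) = (-14.302)²/(14.8·14.02988) = 0.985094

0.985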